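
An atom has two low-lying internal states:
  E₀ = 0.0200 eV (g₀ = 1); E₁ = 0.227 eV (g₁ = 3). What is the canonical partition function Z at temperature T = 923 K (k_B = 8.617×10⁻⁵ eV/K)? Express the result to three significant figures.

Z = 0.950

k_BT = 8.617×10⁻⁵ × 923 K = 0.079535 eV.
Eᵢ/kT = 0.25146, 2.8541.
Z = Σ gᵢe^(−Eᵢ/kT) = 1·e^(−0.25146) + 3·e^(−2.8541) = 0.77766 + 0.17282 = 0.95048.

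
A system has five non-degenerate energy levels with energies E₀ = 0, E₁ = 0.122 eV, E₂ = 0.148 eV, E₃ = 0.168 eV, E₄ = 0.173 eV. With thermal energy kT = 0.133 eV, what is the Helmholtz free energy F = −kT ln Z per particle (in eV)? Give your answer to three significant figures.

Eᵢ/kT = 0, 0.91729, 1.1128, 1.2632, 1.3008.
Z = Σ e^(−Eᵢ/kT) = e^(−0) + e^(−0.91729) + e^(−1.1128) + e^(−1.2632) + e^(−1.3008) = 1.0000 + 0.39960 + 0.32864 + 0.28275 + 0.27231 = 2.2833.
F = −kT ln Z = −0.133 × ln(2.2833) = −0.133 × 0.82562 = -0.110 eV.

-0.110 eV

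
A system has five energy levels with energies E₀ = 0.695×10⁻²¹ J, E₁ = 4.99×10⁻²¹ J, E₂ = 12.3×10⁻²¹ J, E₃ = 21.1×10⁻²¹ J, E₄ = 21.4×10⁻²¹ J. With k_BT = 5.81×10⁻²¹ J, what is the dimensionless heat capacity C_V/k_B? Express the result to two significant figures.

Eᵢ/kT = 0.1196, 0.8589, 2.117, 3.632, 3.683.
Z = Σ e^(−Eᵢ/kT) = e^(−0.1196) + e^(−0.8589) + e^(−2.117) + e^(−3.632) + e^(−3.683) = 0.8873 + 0.4236 + 0.1204 + 0.02646 + 0.02515 = 1.483.
⟨E⟩ = 3.579, ⟨E²⟩ = 35.39.
C_V/k_B = (⟨E²⟩ − ⟨E⟩²)/(kT)² = (35.39 − 12.81)/33.76 = 0.67.

0.67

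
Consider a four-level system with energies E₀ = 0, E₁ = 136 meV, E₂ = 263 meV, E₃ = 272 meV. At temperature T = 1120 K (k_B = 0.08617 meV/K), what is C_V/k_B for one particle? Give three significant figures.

k_BT = 0.08617 × 1120 K = 96.510 meV.
Eᵢ/kT = 0, 1.4092, 2.7251, 2.8184.
Z = Σ e^(−Eᵢ/kT) = e^(−0) + e^(−1.4092) + e^(−2.7251) + e^(−2.8184) = 1.0000 + 0.24434 + 0.065540 + 0.059701 = 1.3696.
⟨E⟩ = 48.705 meV, ⟨E²⟩ = 9834.7 meV².
C_V/k_B = (⟨E²⟩ − ⟨E⟩²)/(kT)² = (9834.7 − 2372.2)/9314.2 = 0.801.

0.801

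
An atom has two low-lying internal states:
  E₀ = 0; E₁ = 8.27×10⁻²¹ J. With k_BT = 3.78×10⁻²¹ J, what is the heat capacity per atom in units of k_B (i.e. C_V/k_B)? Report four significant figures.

0.4340

Eᵢ/kT = 0, 2.18783.
Z = Σ e^(−Eᵢ/kT) = e^(−0) + e^(−2.18783) = 1.00000 + 0.112160 = 1.11216.
⟨E⟩ = 0.834020, ⟨E²⟩ = 6.89734.
C_V/k_B = (⟨E²⟩ − ⟨E⟩²)/(kT)² = (6.89734 − 0.695589)/14.2884 = 0.4340.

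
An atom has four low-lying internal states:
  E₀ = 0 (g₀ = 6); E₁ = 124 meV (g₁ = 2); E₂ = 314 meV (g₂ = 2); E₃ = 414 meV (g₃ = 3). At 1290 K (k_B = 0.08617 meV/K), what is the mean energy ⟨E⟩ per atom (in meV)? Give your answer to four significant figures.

21.69 meV

k_BT = 0.08617 × 1290 K = 111.159 meV.
Eᵢ/kT = 0, 1.11552, 2.82478, 3.72439.
Z = Σ gᵢe^(−Eᵢ/kT) = 6·e^(−0) + 2·e^(−1.11552) + 2·e^(−2.82478) + 3·e^(−3.72439) = 6.00000 + 0.655490 + 0.118643 + 0.0723834 = 6.84652.
⟨E⟩ = Σ Eᵢ gᵢe^(−Eᵢ/kT) / Z = (0·6.00000 + 124·0.655490 + 314·0.118643 + 414·0.0723834) / 6.84652 = 21.69 meV.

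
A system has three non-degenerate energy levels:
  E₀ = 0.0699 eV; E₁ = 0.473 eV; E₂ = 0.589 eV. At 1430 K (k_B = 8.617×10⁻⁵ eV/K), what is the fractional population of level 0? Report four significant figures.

0.9499

k_BT = 8.617×10⁻⁵ × 1430 K = 0.123223 eV.
Eᵢ/kT = 0.567264, 3.83857, 4.77995.
Z = Σ e^(−Eᵢ/kT) = e^(−0.567264) + e^(−3.83857) + e^(−4.77995) = 0.567075 + 0.0215244 + 0.00839642 = 0.596996.
P₀ = e^(−E₀/kT) / Z = 0.567075/0.596996 = 0.9499.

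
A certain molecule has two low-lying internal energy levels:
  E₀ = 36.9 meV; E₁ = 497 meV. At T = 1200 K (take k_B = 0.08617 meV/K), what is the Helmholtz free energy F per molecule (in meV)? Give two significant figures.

36 meV

k_BT = 0.08617 × 1200 K = 103.4 meV.
Eᵢ/kT = 0.3569, 4.807.
Z = Σ e^(−Eᵢ/kT) = e^(−0.3569) + e^(−4.807) = 0.6998 + 0.008172 = 0.7080.
F = −kT ln Z = −103.4 × ln(0.7080) = −103.4 × -0.3453 = 36 meV.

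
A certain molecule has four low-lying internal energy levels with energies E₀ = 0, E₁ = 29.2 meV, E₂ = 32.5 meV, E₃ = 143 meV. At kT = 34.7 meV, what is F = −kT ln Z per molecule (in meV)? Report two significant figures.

-21 meV

Eᵢ/kT = 0, 0.8415, 0.9366, 4.121.
Z = Σ e^(−Eᵢ/kT) = e^(−0) + e^(−0.8415) + e^(−0.9366) + e^(−4.121) = 1.000 + 0.4311 + 0.3920 + 0.01623 = 1.839.
F = −kT ln Z = −34.7 × ln(1.839) = −34.7 × 0.6092 = -21 meV.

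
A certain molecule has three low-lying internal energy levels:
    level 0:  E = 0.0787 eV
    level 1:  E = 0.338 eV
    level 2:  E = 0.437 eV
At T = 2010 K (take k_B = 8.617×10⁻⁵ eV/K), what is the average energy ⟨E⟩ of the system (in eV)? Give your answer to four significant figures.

k_BT = 8.617×10⁻⁵ × 2010 K = 0.173202 eV.
Eᵢ/kT = 0.454383, 1.95148, 2.52307.
Z = Σ e^(−Eᵢ/kT) = e^(−0.454383) + e^(−1.95148) + e^(−2.52307) = 0.634840 + 0.142064 + 0.0802130 = 0.857117.
⟨E⟩ = Σ Eᵢ e^(−Eᵢ/kT) / Z = (0.0787·0.634840 + 0.338·0.142064 + 0.437·0.0802130) / 0.857117 = 0.1552 eV.

0.1552 eV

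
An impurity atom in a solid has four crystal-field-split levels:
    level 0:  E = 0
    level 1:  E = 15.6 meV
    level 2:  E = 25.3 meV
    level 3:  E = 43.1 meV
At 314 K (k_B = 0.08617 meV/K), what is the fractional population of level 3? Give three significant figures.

0.0942

k_BT = 0.08617 × 314 K = 27.057 meV.
Eᵢ/kT = 0, 0.57656, 0.93506, 1.5929.
Z = Σ e^(−Eᵢ/kT) = e^(−0) + e^(−0.57656) + e^(−0.93506) + e^(−1.5929) = 1.0000 + 0.56183 + 0.39256 + 0.20334 = 2.1577.
P₃ = e^(−E₃/kT) / Z = 0.20334/2.1577 = 0.0942.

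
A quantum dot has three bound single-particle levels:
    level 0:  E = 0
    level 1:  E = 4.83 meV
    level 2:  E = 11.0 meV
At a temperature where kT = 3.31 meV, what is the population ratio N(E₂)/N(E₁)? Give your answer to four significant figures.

0.1550

n₂/n₁ = exp[−(E₂−E₁)/kT] = exp(−(6.17 meV)/(3.31 meV)) = exp(-1.86405) = 0.1550.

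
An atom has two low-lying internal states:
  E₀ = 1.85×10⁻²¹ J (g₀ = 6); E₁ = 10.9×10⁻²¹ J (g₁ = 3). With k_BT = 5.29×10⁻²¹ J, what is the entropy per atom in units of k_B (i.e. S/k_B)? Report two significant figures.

Eᵢ/kT = 0.3497, 2.060.
Z = Σ gᵢe^(−Eᵢ/kT) = 6·e^(−0.3497) + 3·e^(−2.060) = 4.229 + 0.3824 = 4.611.
⟨E⟩ = Σ EᵢPᵢ = 2.601 ×10⁻²¹ J.
S/k_B = ln Z + ⟨E⟩/kT = ln(4.611) + 2.601/5.29 = 1.528 + 0.4917 = 2.0.

2.0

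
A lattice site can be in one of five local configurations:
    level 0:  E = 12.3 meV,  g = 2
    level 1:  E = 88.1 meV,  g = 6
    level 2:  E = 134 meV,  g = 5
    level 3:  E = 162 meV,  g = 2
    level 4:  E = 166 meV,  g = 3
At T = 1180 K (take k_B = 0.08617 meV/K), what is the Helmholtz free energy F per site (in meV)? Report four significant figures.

-192.3 meV

k_BT = 0.08617 × 1180 K = 101.681 meV.
Eᵢ/kT = 0.120967, 0.866435, 1.31785, 1.59322, 1.63256.
Z = Σ gᵢe^(−Eᵢ/kT) = 2·e^(−0.120967) + 6·e^(−0.866435) + 5·e^(−1.31785) + 2·e^(−1.59322) + 3·e^(−1.63256) = 1.77213 + 2.52269 + 1.33855 + 0.406540 + 0.586286 = 6.62620.
F = −kT ln Z = −101.681 × ln(6.62620) = −101.681 × 1.89103 = -192.3 meV.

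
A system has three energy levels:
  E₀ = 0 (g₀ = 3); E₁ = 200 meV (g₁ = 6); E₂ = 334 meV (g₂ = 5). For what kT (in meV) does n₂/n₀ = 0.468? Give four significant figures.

n₂/n₀ = (g₂/g₀) exp[−(E₂−E₀)/kT] = 0.468.
⇒ (E₂−E₀)/kT = ln((5/3)/0.468) = ln(3.56125) = 1.27011.
kT = 334 meV / 1.27011 = 263.0 meV.

263.0 meV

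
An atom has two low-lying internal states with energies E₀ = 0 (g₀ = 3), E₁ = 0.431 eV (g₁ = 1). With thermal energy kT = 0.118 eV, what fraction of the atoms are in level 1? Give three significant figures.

Eᵢ/kT = 0, 3.6525.
Z = Σ gᵢe^(−Eᵢ/kT) = 3·e^(−0) + 1·e^(−3.6525) = 3.0000 + 0.025926 = 3.0259.
P₁ = g₁ e^(−E₁/kT) / Z = 0.025926/3.0259 = 0.00857.

0.00857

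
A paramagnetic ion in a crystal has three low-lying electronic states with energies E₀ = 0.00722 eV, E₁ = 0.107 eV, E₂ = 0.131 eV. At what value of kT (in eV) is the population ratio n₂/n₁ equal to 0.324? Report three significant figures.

n₂/n₁ = exp[−(E₂−E₁)/kT] = 0.324.
⇒ (E₂−E₁)/kT = ln(1/0.324) = ln(3.0864) = 1.1270.
kT = 0.024 eV / 1.1270 = 0.0213 eV.

0.0213 eV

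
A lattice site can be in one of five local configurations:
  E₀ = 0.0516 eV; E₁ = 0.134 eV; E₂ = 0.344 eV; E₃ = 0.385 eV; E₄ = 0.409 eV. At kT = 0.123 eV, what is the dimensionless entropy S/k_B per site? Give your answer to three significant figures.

1.07

Eᵢ/kT = 0.41951, 1.0894, 2.7967, 3.1301, 3.3252.
Z = Σ e^(−Eᵢ/kT) = e^(−0.41951) + e^(−1.0894) + e^(−2.7967) + e^(−3.1301) + e^(−3.3252) = 0.65737 + 0.33642 + 0.061011 + 0.043713 + 0.035965 = 1.1345.
⟨E⟩ = Σ EᵢPᵢ = 0.11593 eV.
S/k_B = ln Z + ⟨E⟩/kT = ln(1.1345) + 0.11593/0.123 = 0.12619 + 0.94252 = 1.07.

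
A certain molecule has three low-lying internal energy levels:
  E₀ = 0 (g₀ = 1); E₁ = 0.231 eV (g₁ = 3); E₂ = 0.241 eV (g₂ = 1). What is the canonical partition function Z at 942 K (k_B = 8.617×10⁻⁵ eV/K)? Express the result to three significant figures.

k_BT = 8.617×10⁻⁵ × 942 K = 0.081172 eV.
Eᵢ/kT = 0, 2.8458, 2.9690.
Z = Σ gᵢe^(−Eᵢ/kT) = 1·e^(−0) + 3·e^(−2.8458) + 1·e^(−2.9690) = 1.0000 + 0.17426 + 0.051355 = 1.2256.

Z = 1.23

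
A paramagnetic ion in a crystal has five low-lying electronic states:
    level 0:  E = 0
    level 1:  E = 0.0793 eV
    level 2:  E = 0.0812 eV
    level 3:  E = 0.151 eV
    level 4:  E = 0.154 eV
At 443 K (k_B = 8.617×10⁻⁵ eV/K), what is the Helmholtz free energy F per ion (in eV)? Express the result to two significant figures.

-0.0095 eV

k_BT = 8.617×10⁻⁵ × 443 K = 0.03817 eV.
Eᵢ/kT = 0, 2.078, 2.127, 3.956, 4.035.
Z = Σ e^(−Eᵢ/kT) = e^(−0) + e^(−2.078) + e^(−2.127) + e^(−3.956) + e^(−4.035) = 1.000 + 0.1252 + 0.1192 + 0.01914 + 0.01769 = 1.281.
F = −kT ln Z = −0.03817 × ln(1.281) = −0.03817 × 0.2476 = -0.0095 eV.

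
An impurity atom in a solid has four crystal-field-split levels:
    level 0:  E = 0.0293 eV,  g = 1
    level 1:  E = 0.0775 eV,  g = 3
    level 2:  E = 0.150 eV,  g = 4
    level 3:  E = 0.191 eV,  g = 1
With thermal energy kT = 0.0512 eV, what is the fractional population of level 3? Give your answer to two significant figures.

0.016

Eᵢ/kT = 0.5723, 1.514, 2.930, 3.730.
Z = Σ gᵢe^(−Eᵢ/kT) = 1·e^(−0.5723) + 3·e^(−1.514) + 4·e^(−2.930) + 1·e^(−3.730) = 0.5642 + 0.6601 + 0.2136 + 0.02399 = 1.462.
P₃ = g₃ e^(−E₃/kT) / Z = 0.02399/1.462 = 0.016.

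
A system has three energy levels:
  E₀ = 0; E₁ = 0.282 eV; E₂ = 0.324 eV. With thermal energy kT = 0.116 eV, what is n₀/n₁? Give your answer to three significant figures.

n₀/n₁ = exp[−(E₀−E₁)/kT] = exp(−(-0.282 eV)/(0.116 eV)) = exp(2.4310) = 11.4.

11.4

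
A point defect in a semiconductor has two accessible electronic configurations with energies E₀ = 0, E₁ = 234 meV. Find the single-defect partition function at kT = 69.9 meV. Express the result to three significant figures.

Eᵢ/kT = 0, 3.3476.
Z = Σ e^(−Eᵢ/kT) = e^(−0) + e^(−3.3476) = 1.0000 + 0.035169 = 1.0352.

Z = 1.04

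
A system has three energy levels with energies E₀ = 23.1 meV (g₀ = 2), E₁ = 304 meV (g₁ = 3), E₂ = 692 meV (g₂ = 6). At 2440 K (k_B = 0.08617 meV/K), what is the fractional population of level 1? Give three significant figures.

k_BT = 0.08617 × 2440 K = 210.25 meV.
Eᵢ/kT = 0.10987, 1.4459, 3.2913.
Z = Σ gᵢe^(−Eᵢ/kT) = 2·e^(−0.10987) + 3·e^(−1.4459) + 6·e^(−3.2913) = 1.7919 + 0.70660 + 0.22323 = 2.7217.
P₁ = g₁ e^(−E₁/kT) / Z = 0.70660/2.7217 = 0.260.

0.260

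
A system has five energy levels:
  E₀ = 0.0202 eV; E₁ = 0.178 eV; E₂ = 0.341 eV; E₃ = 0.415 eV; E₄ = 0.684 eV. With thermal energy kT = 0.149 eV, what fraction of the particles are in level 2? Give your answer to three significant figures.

Eᵢ/kT = 0.13557, 1.1946, 2.2886, 2.7852, 4.5906.
Z = Σ e^(−Eᵢ/kT) = e^(−0.13557) + e^(−1.1946) + e^(−2.2886) + e^(−2.7852) + e^(−4.5906) = 0.87322 + 0.30283 + 0.10141 + 0.061717 + 0.010147 = 1.3493.
P₂ = e^(−E₂/kT) / Z = 0.10141/1.3493 = 0.0752.

0.0752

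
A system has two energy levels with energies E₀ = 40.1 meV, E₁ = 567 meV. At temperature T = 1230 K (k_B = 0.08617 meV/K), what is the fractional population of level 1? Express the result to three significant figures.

k_BT = 0.08617 × 1230 K = 105.99 meV.
Eᵢ/kT = 0.37834, 5.3496.
Z = Σ e^(−Eᵢ/kT) = e^(−0.37834) + e^(−5.3496) = 0.68500 + 0.0047501 = 0.68975.
P₁ = e^(−E₁/kT) / Z = 0.0047501/0.68975 = 0.00689.

0.00689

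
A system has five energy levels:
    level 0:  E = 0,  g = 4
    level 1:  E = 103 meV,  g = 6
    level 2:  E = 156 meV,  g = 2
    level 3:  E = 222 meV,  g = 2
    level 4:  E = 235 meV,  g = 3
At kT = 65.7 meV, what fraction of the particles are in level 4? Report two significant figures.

0.015

Eᵢ/kT = 0, 1.568, 2.374, 3.379, 3.577.
Z = Σ gᵢe^(−Eᵢ/kT) = 4·e^(−0) + 6·e^(−1.568) + 2·e^(−2.374) + 2·e^(−3.379) + 3·e^(−3.577) = 4.000 + 1.251 + 0.1862 + 0.06816 + 0.08388 = 5.589.
P₄ = g₄ e^(−E₄/kT) / Z = 0.08388/5.589 = 0.015.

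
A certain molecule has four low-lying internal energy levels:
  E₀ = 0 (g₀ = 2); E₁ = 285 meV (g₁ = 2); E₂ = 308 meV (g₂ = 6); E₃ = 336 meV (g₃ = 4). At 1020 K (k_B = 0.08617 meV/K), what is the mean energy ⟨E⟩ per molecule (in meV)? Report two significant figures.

46 meV

k_BT = 0.08617 × 1020 K = 87.89 meV.
Eᵢ/kT = 0, 3.243, 3.504, 3.823.
Z = Σ gᵢe^(−Eᵢ/kT) = 2·e^(−0) + 2·e^(−3.243) + 6·e^(−3.504) + 4·e^(−3.823) = 2.000 + 0.07809 + 0.1805 + 0.08745 = 2.346.
⟨E⟩ = Σ Eᵢ gᵢe^(−Eᵢ/kT) / Z = (0·2.000 + 285·0.07809 + 308·0.1805 + 336·0.08745) / 2.346 = 46 meV.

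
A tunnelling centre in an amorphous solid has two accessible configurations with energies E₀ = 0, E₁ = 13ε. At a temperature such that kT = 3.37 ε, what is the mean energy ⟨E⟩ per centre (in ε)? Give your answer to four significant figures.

0.2689 ε

Eᵢ/kT = 0, 3.85757.
Z = Σ e^(−Eᵢ/kT) = e^(−0) + e^(−3.85757) = 1.00000 + 0.0211193 = 1.02112.
⟨E⟩ = Σ Eᵢ e^(−Eᵢ/kT) / Z = (0·1.00000 + 13·0.0211193) / 1.02112 = 0.2689 ε.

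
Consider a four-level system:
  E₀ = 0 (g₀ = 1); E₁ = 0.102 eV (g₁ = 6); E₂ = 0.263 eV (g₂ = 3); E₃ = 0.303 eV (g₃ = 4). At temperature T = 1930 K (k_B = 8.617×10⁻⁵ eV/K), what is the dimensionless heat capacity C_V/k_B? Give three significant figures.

0.325

k_BT = 8.617×10⁻⁵ × 1930 K = 0.16631 eV.
Eᵢ/kT = 0, 0.61331, 1.5814, 1.8219.
Z = Σ gᵢe^(−Eᵢ/kT) = 1·e^(−0) + 6·e^(−0.61331) + 3·e^(−1.5814) + 4·e^(−1.8219) = 1.0000 + 3.2493 + 0.61706 + 0.64687 = 5.5132.
⟨E⟩ = 0.12510 eV, ⟨E²⟩ = 0.024646 eV².
C_V/k_B = (⟨E²⟩ − ⟨E⟩²)/(kT)² = (0.024646 − 0.015650)/0.027659 = 0.325.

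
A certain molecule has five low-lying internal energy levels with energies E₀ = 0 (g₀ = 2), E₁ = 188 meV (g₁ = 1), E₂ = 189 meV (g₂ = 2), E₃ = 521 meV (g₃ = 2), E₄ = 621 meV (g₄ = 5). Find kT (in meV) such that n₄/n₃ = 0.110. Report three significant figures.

n₄/n₃ = (g₄/g₃) exp[−(E₄−E₃)/kT] = 0.110.
⇒ (E₄−E₃)/kT = ln((5/2)/0.110) = ln(22.727) = 3.1236.
kT = 100 meV / 3.1236 = 32.0 meV.

32.0 meV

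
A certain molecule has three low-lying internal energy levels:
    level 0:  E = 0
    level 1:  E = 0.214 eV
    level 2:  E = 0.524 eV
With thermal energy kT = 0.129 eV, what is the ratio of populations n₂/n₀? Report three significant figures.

0.0172

n₂/n₀ = exp[−(E₂−E₀)/kT] = exp(−(0.524 eV)/(0.129 eV)) = exp(-4.0620) = 0.0172.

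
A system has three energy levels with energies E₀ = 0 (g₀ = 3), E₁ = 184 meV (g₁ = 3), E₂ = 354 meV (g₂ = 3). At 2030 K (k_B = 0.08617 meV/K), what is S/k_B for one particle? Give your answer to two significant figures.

k_BT = 0.08617 × 2030 K = 174.9 meV.
Eᵢ/kT = 0, 1.052, 2.024.
Z = Σ gᵢe^(−Eᵢ/kT) = 3·e^(−0) + 3·e^(−1.052) + 3·e^(−2.024) = 3.000 + 1.048 + 0.3964 = 4.444.
⟨E⟩ = Σ EᵢPᵢ = 74.97 meV.
S/k_B = ln Z + ⟨E⟩/kT = ln(4.444) + 74.97/174.9 = 1.492 + 0.4286 = 1.9.

1.9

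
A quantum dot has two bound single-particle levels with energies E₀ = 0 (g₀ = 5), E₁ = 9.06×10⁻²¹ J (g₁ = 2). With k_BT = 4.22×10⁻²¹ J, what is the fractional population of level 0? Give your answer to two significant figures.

Eᵢ/kT = 0, 2.147.
Z = Σ gᵢe^(−Eᵢ/kT) = 5·e^(−0) + 2·e^(−2.147) = 5.000 + 0.2337 = 5.234.
P₀ = g₀ e^(−E₀/kT) / Z = 5.000/5.234 = 0.96.

0.96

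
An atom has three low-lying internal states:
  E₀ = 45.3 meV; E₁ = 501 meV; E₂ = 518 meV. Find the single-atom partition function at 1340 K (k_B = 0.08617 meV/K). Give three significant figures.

k_BT = 0.08617 × 1340 K = 115.47 meV.
Eᵢ/kT = 0.39231, 4.3388, 4.4860.
Z = Σ e^(−Eᵢ/kT) = e^(−0.39231) + e^(−4.3388) + e^(−4.4860) = 0.67549 + 0.013052 + 0.011266 = 0.69981.

Z = 0.700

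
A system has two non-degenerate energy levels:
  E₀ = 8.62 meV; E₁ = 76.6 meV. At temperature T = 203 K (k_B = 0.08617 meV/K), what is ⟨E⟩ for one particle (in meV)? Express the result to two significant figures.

k_BT = 0.08617 × 203 K = 17.49 meV.
Eᵢ/kT = 0.4929, 4.380.
Z = Σ e^(−Eᵢ/kT) = e^(−0.4929) + e^(−4.380) = 0.6109 + 0.01253 = 0.6234.
⟨E⟩ = Σ Eᵢ e^(−Eᵢ/kT) / Z = (8.62·0.6109 + 76.6·0.01253) / 0.6234 = 10 meV.

10 meV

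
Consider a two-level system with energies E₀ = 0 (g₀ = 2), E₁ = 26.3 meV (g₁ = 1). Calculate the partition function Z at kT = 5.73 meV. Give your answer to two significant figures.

Z = 2.0

Eᵢ/kT = 0, 4.590.
Z = Σ gᵢe^(−Eᵢ/kT) = 2·e^(−0) + 1·e^(−4.590) = 2.000 + 0.01015 = 2.010.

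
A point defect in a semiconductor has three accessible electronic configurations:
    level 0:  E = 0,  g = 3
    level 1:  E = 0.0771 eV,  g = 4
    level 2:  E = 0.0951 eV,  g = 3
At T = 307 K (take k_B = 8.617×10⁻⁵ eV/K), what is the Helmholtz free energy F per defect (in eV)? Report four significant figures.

-0.03158 eV

k_BT = 8.617×10⁻⁵ × 307 K = 0.0264542 eV.
Eᵢ/kT = 0, 2.91447, 3.59489.
Z = Σ gᵢe^(−Eᵢ/kT) = 3·e^(−0) + 4·e^(−2.91447) + 3·e^(−3.59489) = 3.00000 + 0.216931 + 0.0823911 = 3.29932.
F = −kT ln Z = −0.0264542 × ln(3.29932) = −0.0264542 × 1.19372 = -0.03158 eV.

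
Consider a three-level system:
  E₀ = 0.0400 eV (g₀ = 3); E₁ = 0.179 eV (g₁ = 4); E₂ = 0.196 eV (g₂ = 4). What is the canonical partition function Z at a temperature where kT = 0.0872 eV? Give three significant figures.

Z = 2.83

Eᵢ/kT = 0.45872, 2.0528, 2.2477.
Z = Σ gᵢe^(−Eᵢ/kT) = 3·e^(−0.45872) + 4·e^(−2.0528) + 4·e^(−2.2477) = 1.8963 + 0.51350 + 0.42257 = 2.8324.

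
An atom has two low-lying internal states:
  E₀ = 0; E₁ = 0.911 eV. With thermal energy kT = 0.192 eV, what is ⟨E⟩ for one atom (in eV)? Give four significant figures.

Eᵢ/kT = 0, 4.74479.
Z = Σ e^(−Eᵢ/kT) = e^(−0) + e^(−4.74479) = 1.00000 + 0.00869689 = 1.00870.
⟨E⟩ = Σ Eᵢ e^(−Eᵢ/kT) / Z = (0·1.00000 + 0.911·0.00869689) / 1.00870 = 0.007855 eV.

0.007855 eV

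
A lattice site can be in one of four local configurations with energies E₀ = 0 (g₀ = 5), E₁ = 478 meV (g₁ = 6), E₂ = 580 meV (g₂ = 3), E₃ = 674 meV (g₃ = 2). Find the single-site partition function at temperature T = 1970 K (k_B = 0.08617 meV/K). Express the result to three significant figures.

Z = 5.50

k_BT = 0.08617 × 1970 K = 169.75 meV.
Eᵢ/kT = 0, 2.8159, 3.4168, 3.9705.
Z = Σ gᵢe^(−Eᵢ/kT) = 5·e^(−0) + 6·e^(−2.8159) + 3·e^(−3.4168) + 2·e^(−3.9705) = 5.0000 + 0.35910 + 0.098452 + 0.037728 = 5.4953.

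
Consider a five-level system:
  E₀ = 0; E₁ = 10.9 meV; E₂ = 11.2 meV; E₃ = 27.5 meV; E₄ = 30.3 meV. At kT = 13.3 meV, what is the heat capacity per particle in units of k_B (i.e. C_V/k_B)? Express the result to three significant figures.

Eᵢ/kT = 0, 0.81955, 0.84211, 2.0677, 2.2782.
Z = Σ e^(−Eᵢ/kT) = e^(−0) + e^(−0.81955) + e^(−0.84211) + e^(−2.0677) + e^(−2.2782) = 1.0000 + 0.44063 + 0.43080 + 0.12648 + 0.10247 = 2.1004.
⟨E⟩ = 7.7180 meV, ⟨E²⟩ = 140.98 meV².
C_V/k_B = (⟨E²⟩ − ⟨E⟩²)/(kT)² = (140.98 − 59.568)/176.89 = 0.460.

0.460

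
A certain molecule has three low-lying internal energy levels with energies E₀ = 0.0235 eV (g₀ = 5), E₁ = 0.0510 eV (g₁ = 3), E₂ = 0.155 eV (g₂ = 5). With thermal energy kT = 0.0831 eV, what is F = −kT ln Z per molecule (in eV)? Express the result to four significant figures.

-0.1512 eV

Eᵢ/kT = 0.282792, 0.613718, 1.86522.
Z = Σ gᵢe^(−Eᵢ/kT) = 5·e^(−0.282792) + 3·e^(−0.613718) + 5·e^(−1.86522) = 3.76838 + 1.62400 + 0.774311 = 6.16669.
F = −kT ln Z = −0.0831 × ln(6.16669) = −0.0831 × 1.81916 = -0.1512 eV.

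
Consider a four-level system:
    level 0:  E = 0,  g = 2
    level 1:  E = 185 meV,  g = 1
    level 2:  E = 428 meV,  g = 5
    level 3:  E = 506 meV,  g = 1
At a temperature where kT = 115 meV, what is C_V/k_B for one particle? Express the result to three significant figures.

0.917

Eᵢ/kT = 0, 1.6087, 3.7217, 4.4000.
Z = Σ gᵢe^(−Eᵢ/kT) = 2·e^(−0) + 1·e^(−1.6087) + 5·e^(−3.7217) + 1·e^(−4.4000) = 2.0000 + 0.20015 + 0.12096 + 0.012277 = 2.3334.
⟨E⟩ = 40.718 meV, ⟨E²⟩ = 13779 meV².
C_V/k_B = (⟨E²⟩ − ⟨E⟩²)/(kT)² = (13779 − 1658.0)/13225 = 0.917.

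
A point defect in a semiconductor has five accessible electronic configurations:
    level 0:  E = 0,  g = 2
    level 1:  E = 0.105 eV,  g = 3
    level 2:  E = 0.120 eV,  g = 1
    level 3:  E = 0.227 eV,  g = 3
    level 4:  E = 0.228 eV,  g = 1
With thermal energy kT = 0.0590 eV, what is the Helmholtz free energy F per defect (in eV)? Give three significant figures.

Eᵢ/kT = 0, 1.7797, 2.0339, 3.8475, 3.8644.
Z = Σ gᵢe^(−Eᵢ/kT) = 2·e^(−0) + 3·e^(−1.7797) + 1·e^(−2.0339) + 3·e^(−3.8475) + 1·e^(−3.8644) = 2.0000 + 0.50607 + 0.13082 + 0.063999 + 0.020976 = 2.7219.
F = −kT ln Z = −0.0590 × ln(2.7219) = −0.0590 × 1.0013 = -0.0591 eV.

-0.0591 eV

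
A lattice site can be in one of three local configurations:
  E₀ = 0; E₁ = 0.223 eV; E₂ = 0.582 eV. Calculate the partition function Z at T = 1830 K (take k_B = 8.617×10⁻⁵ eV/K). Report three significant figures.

Z = 1.27

k_BT = 8.617×10⁻⁵ × 1830 K = 0.15769 eV.
Eᵢ/kT = 0, 1.4142, 3.6908.
Z = Σ e^(−Eᵢ/kT) = e^(−0) + e^(−1.4142) + e^(−3.6908) = 1.0000 + 0.24312 + 0.024952 = 1.2681.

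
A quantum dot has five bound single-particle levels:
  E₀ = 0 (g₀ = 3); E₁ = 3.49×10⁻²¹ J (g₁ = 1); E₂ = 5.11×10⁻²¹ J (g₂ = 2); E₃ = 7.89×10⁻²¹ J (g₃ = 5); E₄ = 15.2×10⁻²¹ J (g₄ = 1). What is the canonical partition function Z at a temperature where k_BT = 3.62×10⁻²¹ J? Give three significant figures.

Eᵢ/kT = 0, 0.96409, 1.4116, 2.1796, 4.1989.
Z = Σ gᵢe^(−Eᵢ/kT) = 3·e^(−0) + 1·e^(−0.96409) + 2·e^(−1.4116) + 5·e^(−2.1796) + 1·e^(−4.1989) = 3.0000 + 0.38133 + 0.48751 + 0.56543 + 0.015012 = 4.4493.

Z = 4.45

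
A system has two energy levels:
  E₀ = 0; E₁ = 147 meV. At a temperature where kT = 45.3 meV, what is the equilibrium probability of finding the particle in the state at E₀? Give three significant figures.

Eᵢ/kT = 0, 3.2450.
Z = Σ e^(−Eᵢ/kT) = e^(−0) + e^(−3.2450) = 1.0000 + 0.038969 = 1.0390.
P₀ = e^(−E₀/kT) / Z = 1.0000/1.0390 = 0.962.

0.962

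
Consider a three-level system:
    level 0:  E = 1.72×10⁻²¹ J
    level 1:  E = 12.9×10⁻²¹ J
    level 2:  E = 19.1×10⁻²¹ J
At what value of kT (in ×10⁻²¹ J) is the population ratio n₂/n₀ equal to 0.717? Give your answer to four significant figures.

52.24 ×10⁻²¹ J

n₂/n₀ = exp[−(E₂−E₀)/kT] = 0.717.
⇒ (E₂−E₀)/kT = ln(1/0.717) = ln(1.39470) = 0.332679.
kT = 17.38 ×10⁻²¹ J / 0.332679 = 52.24 ×10⁻²¹ J.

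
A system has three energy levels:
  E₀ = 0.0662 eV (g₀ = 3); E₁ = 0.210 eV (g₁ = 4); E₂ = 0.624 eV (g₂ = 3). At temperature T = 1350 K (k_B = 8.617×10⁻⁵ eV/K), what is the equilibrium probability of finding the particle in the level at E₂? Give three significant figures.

k_BT = 8.617×10⁻⁵ × 1350 K = 0.11633 eV.
Eᵢ/kT = 0.56907, 1.8052, 5.3641.
Z = Σ gᵢe^(−Eᵢ/kT) = 3·e^(−0.56907) + 4·e^(−1.8052) + 3·e^(−5.3641) = 1.6982 + 0.65777 + 0.014045 = 2.3700.
P₂ = g₂ e^(−E₂/kT) / Z = 0.014045/2.3700 = 0.00593.

0.00593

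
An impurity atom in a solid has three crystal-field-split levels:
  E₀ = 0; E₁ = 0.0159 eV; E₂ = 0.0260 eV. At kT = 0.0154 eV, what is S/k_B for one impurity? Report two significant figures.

0.87

Eᵢ/kT = 0, 1.032, 1.688.
Z = Σ e^(−Eᵢ/kT) = e^(−0) + e^(−1.032) + e^(−1.688) = 1.000 + 0.3563 + 0.1849 = 1.541.
⟨E⟩ = Σ EᵢPᵢ = 0.006796 eV.
S/k_B = ln Z + ⟨E⟩/kT = ln(1.541) + 0.006796/0.0154 = 0.4324 + 0.4413 = 0.87.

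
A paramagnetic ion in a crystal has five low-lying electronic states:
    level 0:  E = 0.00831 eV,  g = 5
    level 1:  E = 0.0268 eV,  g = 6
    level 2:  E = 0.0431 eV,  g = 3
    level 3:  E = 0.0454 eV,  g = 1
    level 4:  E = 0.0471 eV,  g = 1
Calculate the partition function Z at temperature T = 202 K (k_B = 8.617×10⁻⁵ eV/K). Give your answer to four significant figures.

k_BT = 8.617×10⁻⁵ × 202 K = 0.0174063 eV.
Eᵢ/kT = 0.477413, 1.53967, 2.47611, 2.60825, 2.70592.
Z = Σ gᵢe^(−Eᵢ/kT) = 5·e^(−0.477413) + 6·e^(−1.53967) + 3·e^(−2.47611) + 1·e^(−2.60825) + 1·e^(−2.70592) = 3.10193 + 1.28671 + 0.252209 + 0.0736633 + 0.0668088 = 4.78132.

Z = 4.781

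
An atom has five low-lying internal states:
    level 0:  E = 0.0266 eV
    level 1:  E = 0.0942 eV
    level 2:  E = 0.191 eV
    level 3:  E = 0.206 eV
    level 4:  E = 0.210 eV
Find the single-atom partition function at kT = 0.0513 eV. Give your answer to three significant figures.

Z = 0.814

Eᵢ/kT = 0.51852, 1.8363, 3.7232, 4.0156, 4.0936.
Z = Σ e^(−Eᵢ/kT) = e^(−0.51852) + e^(−1.8363) + e^(−3.7232) + e^(−4.0156) + e^(−4.0936) = 0.59540 + 0.15941 + 0.024157 + 0.018032 + 0.016679 = 0.81368.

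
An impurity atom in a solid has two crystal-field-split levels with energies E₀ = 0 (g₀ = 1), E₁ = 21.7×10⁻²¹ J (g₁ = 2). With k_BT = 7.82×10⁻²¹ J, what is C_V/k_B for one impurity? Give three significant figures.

0.759

Eᵢ/kT = 0, 2.7749.
Z = Σ gᵢe^(−Eᵢ/kT) = 1·e^(−0) + 2·e^(−2.7749) = 1.0000 + 0.12471 = 1.1247.
⟨E⟩ = 2.4062, ⟨E²⟩ = 52.214.
C_V/k_B = (⟨E²⟩ − ⟨E⟩²)/(kT)² = (52.214 − 5.7898)/61.152 = 0.759.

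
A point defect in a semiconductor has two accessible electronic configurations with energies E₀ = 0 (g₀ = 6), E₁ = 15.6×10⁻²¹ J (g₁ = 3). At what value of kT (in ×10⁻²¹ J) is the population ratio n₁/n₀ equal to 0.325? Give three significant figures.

36.2 ×10⁻²¹ J

n₁/n₀ = (g₁/g₀) exp[−(E₁−E₀)/kT] = 0.325.
⇒ (E₁−E₀)/kT = ln((3/6)/0.325) = ln(1.5385) = 0.43081.
kT = 15.6 ×10⁻²¹ J / 0.43081 = 36.2 ×10⁻²¹ J.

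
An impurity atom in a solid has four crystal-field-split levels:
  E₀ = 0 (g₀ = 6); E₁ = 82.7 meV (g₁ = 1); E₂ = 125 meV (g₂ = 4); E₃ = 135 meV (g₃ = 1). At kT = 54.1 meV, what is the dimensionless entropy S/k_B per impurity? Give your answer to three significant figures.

Eᵢ/kT = 0, 1.5287, 2.3105, 2.4954.
Z = Σ gᵢe^(−Eᵢ/kT) = 6·e^(−0) + 1·e^(−1.5287) + 4·e^(−2.3105) + 1·e^(−2.4954) = 6.0000 + 0.21682 + 0.39685 + 0.082463 = 6.6961.
⟨E⟩ = Σ EᵢPᵢ = 11.749 meV.
S/k_B = ln Z + ⟨E⟩/kT = ln(6.6961) + 11.749/54.1 = 1.9015 + 0.21717 = 2.12.

2.12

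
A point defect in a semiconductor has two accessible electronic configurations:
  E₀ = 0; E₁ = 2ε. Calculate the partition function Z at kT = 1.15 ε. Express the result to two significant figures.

Eᵢ/kT = 0, 1.739.
Z = Σ e^(−Eᵢ/kT) = e^(−0) + e^(−1.739) = 1.000 + 0.1757 = 1.176.

Z = 1.2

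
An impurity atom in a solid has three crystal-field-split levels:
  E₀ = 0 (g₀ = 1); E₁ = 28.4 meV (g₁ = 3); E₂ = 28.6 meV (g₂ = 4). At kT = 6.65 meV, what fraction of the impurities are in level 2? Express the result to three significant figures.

Eᵢ/kT = 0, 4.2707, 4.3008.
Z = Σ gᵢe^(−Eᵢ/kT) = 1·e^(−0) + 3·e^(−4.2707) + 4·e^(−4.3008) = 1.0000 + 0.041916 + 0.054231 = 1.0961.
P₂ = g₂ e^(−E₂/kT) / Z = 0.054231/1.0961 = 0.0495.

0.0495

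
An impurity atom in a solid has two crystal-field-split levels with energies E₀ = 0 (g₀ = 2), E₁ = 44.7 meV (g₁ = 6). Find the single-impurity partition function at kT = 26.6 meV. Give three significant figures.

Eᵢ/kT = 0, 1.6805.
Z = Σ gᵢe^(−Eᵢ/kT) = 2·e^(−0) + 6·e^(−1.6805) = 2.0000 + 1.1177 = 3.1177.

Z = 3.12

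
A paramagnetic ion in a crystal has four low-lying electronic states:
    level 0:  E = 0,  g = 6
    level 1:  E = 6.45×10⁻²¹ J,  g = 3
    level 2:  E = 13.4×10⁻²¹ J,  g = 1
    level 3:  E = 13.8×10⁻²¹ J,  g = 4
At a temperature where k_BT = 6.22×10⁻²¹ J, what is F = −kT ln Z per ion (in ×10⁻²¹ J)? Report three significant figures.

-12.6 ×10⁻²¹ J

Eᵢ/kT = 0, 1.0370, 2.1543, 2.2186.
Z = Σ gᵢe^(−Eᵢ/kT) = 6·e^(−0) + 3·e^(−1.0370) + 1·e^(−2.1543) + 4·e^(−2.2186) = 6.0000 + 1.0635 + 0.11598 + 0.43505 = 7.6145.
F = −kT ln Z = −6.22 × ln(7.6145) = −6.22 × 2.0301 = -12.6 ×10⁻²¹ J.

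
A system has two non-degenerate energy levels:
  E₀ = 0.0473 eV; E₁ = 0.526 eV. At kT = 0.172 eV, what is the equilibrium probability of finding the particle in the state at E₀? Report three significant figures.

0.942

Eᵢ/kT = 0.27500, 3.0581.
Z = Σ e^(−Eᵢ/kT) = e^(−0.27500) + e^(−3.0581) = 0.75957 + 0.046977 = 0.80655.
P₀ = e^(−E₀/kT) / Z = 0.75957/0.80655 = 0.942.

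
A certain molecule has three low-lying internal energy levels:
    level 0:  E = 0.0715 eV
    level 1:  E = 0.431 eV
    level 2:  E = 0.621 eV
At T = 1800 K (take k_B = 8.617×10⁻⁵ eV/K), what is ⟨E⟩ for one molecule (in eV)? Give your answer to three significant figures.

k_BT = 8.617×10⁻⁵ × 1800 K = 0.15511 eV.
Eᵢ/kT = 0.46096, 2.7787, 4.0036.
Z = Σ e^(−Eᵢ/kT) = e^(−0.46096) + e^(−2.7787) + e^(−4.0036) = 0.63068 + 0.062119 + 0.018250 = 0.71105.
⟨E⟩ = Σ Eᵢ e^(−Eᵢ/kT) / Z = (0.0715·0.63068 + 0.431·0.062119 + 0.621·0.018250) / 0.71105 = 0.117 eV.

0.117 eV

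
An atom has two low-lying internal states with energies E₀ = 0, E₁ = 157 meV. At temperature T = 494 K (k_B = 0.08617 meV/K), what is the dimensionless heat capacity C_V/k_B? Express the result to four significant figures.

0.3239

k_BT = 0.08617 × 494 K = 42.5680 meV.
Eᵢ/kT = 0, 3.68822.
Z = Σ e^(−Eᵢ/kT) = e^(−0) + e^(−3.68822) = 1.00000 + 0.0250165 = 1.02502.
⟨E⟩ = 3.83172 meV, ⟨E²⟩ = 601.580 meV².
C_V/k_B = (⟨E²⟩ − ⟨E⟩²)/(kT)² = (601.580 − 14.6821)/1812.03 = 0.3239.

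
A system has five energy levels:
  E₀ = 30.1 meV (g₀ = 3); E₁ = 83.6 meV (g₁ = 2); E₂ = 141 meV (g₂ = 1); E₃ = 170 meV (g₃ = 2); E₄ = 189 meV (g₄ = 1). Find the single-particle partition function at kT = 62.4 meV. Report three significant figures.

Eᵢ/kT = 0.48237, 1.3397, 2.2596, 2.7244, 3.0288.
Z = Σ gᵢe^(−Eᵢ/kT) = 3·e^(−0.48237) + 2·e^(−1.3397) + 1·e^(−2.2596) + 2·e^(−2.7244) + 1·e^(−3.0288) = 1.8520 + 0.52385 + 0.10439 + 0.13117 + 0.048374 = 2.6598.

Z = 2.66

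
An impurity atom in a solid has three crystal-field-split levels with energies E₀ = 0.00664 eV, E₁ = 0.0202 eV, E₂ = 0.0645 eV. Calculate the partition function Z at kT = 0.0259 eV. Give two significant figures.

Eᵢ/kT = 0.2564, 0.7799, 2.490.
Z = Σ e^(−Eᵢ/kT) = e^(−0.2564) + e^(−0.7799) + e^(−2.490) = 0.7738 + 0.4585 + 0.08291 = 1.315.

Z = 1.3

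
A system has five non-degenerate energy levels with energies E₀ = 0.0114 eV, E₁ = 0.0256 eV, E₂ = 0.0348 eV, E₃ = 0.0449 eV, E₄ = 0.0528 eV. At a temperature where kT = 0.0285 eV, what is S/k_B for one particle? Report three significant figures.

1.48

Eᵢ/kT = 0.40000, 0.89825, 1.2211, 1.5754, 1.8526.
Z = Σ e^(−Eᵢ/kT) = e^(−0.40000) + e^(−0.89825) + e^(−1.2211) + e^(−1.5754) + e^(−1.8526) = 0.67032 + 0.40728 + 0.29491 + 0.20692 + 0.15683 = 1.7363.
⟨E⟩ = Σ EᵢPᵢ = 0.026437 eV.
S/k_B = ln Z + ⟨E⟩/kT = ln(1.7363) + 0.026437/0.0285 = 0.55176 + 0.92761 = 1.48.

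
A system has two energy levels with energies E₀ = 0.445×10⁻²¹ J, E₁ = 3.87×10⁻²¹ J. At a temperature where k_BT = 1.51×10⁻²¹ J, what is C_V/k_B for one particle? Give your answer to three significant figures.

0.437

Eᵢ/kT = 0.29470, 2.5629.
Z = Σ e^(−Eᵢ/kT) = e^(−0.29470) + e^(−2.5629) = 0.74475 + 0.077081 = 0.82183.
⟨E⟩ = 0.76624, ⟨E²⟩ = 1.5842.
C_V/k_B = (⟨E²⟩ − ⟨E⟩²)/(kT)² = (1.5842 − 0.58712)/2.2801 = 0.437.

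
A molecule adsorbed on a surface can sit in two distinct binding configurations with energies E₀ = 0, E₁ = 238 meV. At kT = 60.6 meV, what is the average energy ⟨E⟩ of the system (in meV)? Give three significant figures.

4.60 meV

Eᵢ/kT = 0, 3.9274.
Z = Σ e^(−Eᵢ/kT) = e^(−0) + e^(−3.9274) = 1.0000 + 0.019695 = 1.0197.
⟨E⟩ = Σ Eᵢ e^(−Eᵢ/kT) / Z = (0·1.0000 + 238·0.019695) / 1.0197 = 4.60 meV.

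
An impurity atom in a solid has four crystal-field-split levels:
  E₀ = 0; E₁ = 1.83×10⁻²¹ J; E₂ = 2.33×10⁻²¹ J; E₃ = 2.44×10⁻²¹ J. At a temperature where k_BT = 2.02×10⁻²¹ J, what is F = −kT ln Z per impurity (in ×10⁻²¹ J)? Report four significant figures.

Eᵢ/kT = 0, 0.905941, 1.15347, 1.20792.
Z = Σ e^(−Eᵢ/kT) = e^(−0) + e^(−0.905941) + e^(−1.15347) + e^(−1.20792) = 1.00000 + 0.404161 + 0.315540 + 0.298818 = 2.01852.
F = −kT ln Z = −2.02 × ln(2.01852) = −2.02 × 0.702365 = -1.419 ×10⁻²¹ J.

-1.419 ×10⁻²¹ J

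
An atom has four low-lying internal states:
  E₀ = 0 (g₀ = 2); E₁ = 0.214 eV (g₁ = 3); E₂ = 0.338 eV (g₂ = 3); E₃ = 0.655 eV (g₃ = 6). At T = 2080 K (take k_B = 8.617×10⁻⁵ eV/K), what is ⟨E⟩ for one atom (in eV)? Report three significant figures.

0.128 eV

k_BT = 8.617×10⁻⁵ × 2080 K = 0.17923 eV.
Eᵢ/kT = 0, 1.1940, 1.8858, 3.6545.
Z = Σ gᵢe^(−Eᵢ/kT) = 2·e^(−0) + 3·e^(−1.1940) + 3·e^(−1.8858) + 6·e^(−3.6545) = 2.0000 + 0.90902 + 0.45512 + 0.15525 = 3.5194.
⟨E⟩ = Σ Eᵢ gᵢe^(−Eᵢ/kT) / Z = (0·2.0000 + 0.214·0.90902 + 0.338·0.45512 + 0.655·0.15525) / 3.5194 = 0.128 eV.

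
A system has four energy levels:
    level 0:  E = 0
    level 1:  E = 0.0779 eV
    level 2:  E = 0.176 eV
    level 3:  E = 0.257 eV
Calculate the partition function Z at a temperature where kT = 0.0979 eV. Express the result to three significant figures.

Eᵢ/kT = 0, 0.79571, 1.7978, 2.6251.
Z = Σ e^(−Eᵢ/kT) = e^(−0) + e^(−0.79571) + e^(−1.7978) + e^(−2.6251) = 1.0000 + 0.45126 + 0.16566 + 0.072433 = 1.6894.

Z = 1.69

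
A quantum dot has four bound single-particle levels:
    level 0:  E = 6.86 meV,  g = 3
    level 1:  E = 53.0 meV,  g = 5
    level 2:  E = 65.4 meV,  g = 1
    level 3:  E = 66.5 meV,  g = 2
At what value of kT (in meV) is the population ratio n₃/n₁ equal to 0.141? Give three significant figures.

12.9 meV

n₃/n₁ = (g₃/g₁) exp[−(E₃−E₁)/kT] = 0.141.
⇒ (E₃−E₁)/kT = ln((2/5)/0.141) = ln(2.8369) = 1.0427.
kT = 13.5 meV / 1.0427 = 12.9 meV.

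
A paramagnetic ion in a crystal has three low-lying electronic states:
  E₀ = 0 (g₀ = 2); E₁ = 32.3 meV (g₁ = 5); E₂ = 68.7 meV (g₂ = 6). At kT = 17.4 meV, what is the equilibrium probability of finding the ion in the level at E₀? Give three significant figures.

Eᵢ/kT = 0, 1.8563, 3.9483.
Z = Σ gᵢe^(−Eᵢ/kT) = 2·e^(−0) + 5·e^(−1.8563) + 6·e^(−3.9483) = 2.0000 + 0.78125 + 0.11572 = 2.8970.
P₀ = g₀ e^(−E₀/kT) / Z = 2.0000/2.8970 = 0.690.

0.690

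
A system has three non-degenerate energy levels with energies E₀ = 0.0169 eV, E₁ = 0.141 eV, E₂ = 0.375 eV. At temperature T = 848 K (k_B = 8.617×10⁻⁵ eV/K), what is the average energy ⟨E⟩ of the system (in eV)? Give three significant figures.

k_BT = 8.617×10⁻⁵ × 848 K = 0.073072 eV.
Eᵢ/kT = 0.23128, 1.9296, 5.1319.
Z = Σ e^(−Eᵢ/kT) = e^(−0.23128) + e^(−1.9296) + e^(−5.1319) = 0.79352 + 0.14521 + 0.0059053 = 0.94464.
⟨E⟩ = Σ Eᵢ e^(−Eᵢ/kT) / Z = (0.0169·0.79352 + 0.141·0.14521 + 0.375·0.0059053) / 0.94464 = 0.0382 eV.

0.0382 eV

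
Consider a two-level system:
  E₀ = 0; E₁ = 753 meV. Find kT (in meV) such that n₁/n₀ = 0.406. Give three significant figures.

n₁/n₀ = exp[−(E₁−E₀)/kT] = 0.406.
⇒ (E₁−E₀)/kT = ln(1/0.406) = ln(2.4631) = 0.90142.
kT = 753 meV / 0.90142 = 835 meV.

835 meV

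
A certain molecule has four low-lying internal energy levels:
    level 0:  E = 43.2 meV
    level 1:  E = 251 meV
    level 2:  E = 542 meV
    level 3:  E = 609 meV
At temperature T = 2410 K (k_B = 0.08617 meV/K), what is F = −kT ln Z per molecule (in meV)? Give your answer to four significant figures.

-44.27 meV

k_BT = 0.08617 × 2410 K = 207.670 meV.
Eᵢ/kT = 0.208022, 1.20865, 2.60991, 2.93254.
Z = Σ e^(−Eᵢ/kT) = e^(−0.208022) + e^(−1.20865) + e^(−2.60991) + e^(−2.93254) = 0.812189 + 0.298600 + 0.0735412 + 0.0532616 = 1.23759.
F = −kT ln Z = −207.670 × ln(1.23759) = −207.670 × 0.213166 = -44.27 meV.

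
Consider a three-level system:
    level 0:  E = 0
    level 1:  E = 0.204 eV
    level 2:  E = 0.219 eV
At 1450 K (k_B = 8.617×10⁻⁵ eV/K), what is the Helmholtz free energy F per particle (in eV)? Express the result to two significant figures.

k_BT = 8.617×10⁻⁵ × 1450 K = 0.1249 eV.
Eᵢ/kT = 0, 1.633, 1.753.
Z = Σ e^(−Eᵢ/kT) = e^(−0) + e^(−1.633) + e^(−1.753) = 1.000 + 0.1953 + 0.1733 = 1.369.
F = −kT ln Z = −0.1249 × ln(1.369) = −0.1249 × 0.3141 = -0.039 eV.

-0.039 eV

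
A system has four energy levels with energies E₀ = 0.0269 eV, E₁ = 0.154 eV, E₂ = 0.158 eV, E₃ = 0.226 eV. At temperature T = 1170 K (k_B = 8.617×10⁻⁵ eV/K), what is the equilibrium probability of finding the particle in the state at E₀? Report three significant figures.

0.590

k_BT = 8.617×10⁻⁵ × 1170 K = 0.10082 eV.
Eᵢ/kT = 0.26681, 1.5275, 1.5671, 2.2416.
Z = Σ e^(−Eᵢ/kT) = e^(−0.26681) + e^(−1.5275) + e^(−1.5671) + e^(−2.2416) = 0.76582 + 0.21708 + 0.20865 + 0.10629 = 1.2978.
P₀ = e^(−E₀/kT) / Z = 0.76582/1.2978 = 0.590.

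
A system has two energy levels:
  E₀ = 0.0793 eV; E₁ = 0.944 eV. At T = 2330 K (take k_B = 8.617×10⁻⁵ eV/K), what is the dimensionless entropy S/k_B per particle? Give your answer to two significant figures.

k_BT = 8.617×10⁻⁵ × 2330 K = 0.2008 eV.
Eᵢ/kT = 0.3949, 4.701.
Z = Σ e^(−Eᵢ/kT) = e^(−0.3949) + e^(−4.701) = 0.6737 + 0.009086 = 0.6828.
⟨E⟩ = Σ EᵢPᵢ = 0.09080 eV.
S/k_B = ln Z + ⟨E⟩/kT = ln(0.6828) + 0.09080/0.2008 = -0.3816 + 0.4522 = 0.071.

0.071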